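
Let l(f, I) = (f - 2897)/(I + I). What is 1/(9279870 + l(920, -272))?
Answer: 544/5048251257 ≈ 1.0776e-7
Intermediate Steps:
l(f, I) = (-2897 + f)/(2*I) (l(f, I) = (-2897 + f)/((2*I)) = (-2897 + f)*(1/(2*I)) = (-2897 + f)/(2*I))
1/(9279870 + l(920, -272)) = 1/(9279870 + (½)*(-2897 + 920)/(-272)) = 1/(9279870 + (½)*(-1/272)*(-1977)) = 1/(9279870 + 1977/544) = 1/(5048251257/544) = 544/5048251257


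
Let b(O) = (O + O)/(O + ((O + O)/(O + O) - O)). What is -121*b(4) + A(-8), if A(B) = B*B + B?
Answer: -912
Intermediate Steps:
A(B) = B + B² (A(B) = B² + B = B + B²)
b(O) = 2*O (b(O) = (2*O)/(O + ((2*O)/((2*O)) - O)) = (2*O)/(O + ((2*O)*(1/(2*O)) - O)) = (2*O)/(O + (1 - O)) = (2*O)/1 = (2*O)*1 = 2*O)
-121*b(4) + A(-8) = -242*4 - 8*(1 - 8) = -121*8 - 8*(-7) = -968 + 56 = -912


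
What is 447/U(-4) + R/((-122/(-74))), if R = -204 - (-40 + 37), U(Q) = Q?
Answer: -57015/244 ≈ -233.67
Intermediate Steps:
R = -201 (R = -204 - 1*(-3) = -204 + 3 = -201)
447/U(-4) + R/((-122/(-74))) = 447/(-4) - 201/((-122/(-74))) = 447*(-¼) - 201/((-122*(-1/74))) = -447/4 - 201/61/37 = -447/4 - 201*37/61 = -447/4 - 7437/61 = -57015/244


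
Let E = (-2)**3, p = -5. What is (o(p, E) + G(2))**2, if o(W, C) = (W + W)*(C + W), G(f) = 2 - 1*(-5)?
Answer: 18769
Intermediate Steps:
E = -8
G(f) = 7 (G(f) = 2 + 5 = 7)
o(W, C) = 2*W*(C + W) (o(W, C) = (2*W)*(C + W) = 2*W*(C + W))
(o(p, E) + G(2))**2 = (2*(-5)*(-8 - 5) + 7)**2 = (2*(-5)*(-13) + 7)**2 = (130 + 7)**2 = 137**2 = 18769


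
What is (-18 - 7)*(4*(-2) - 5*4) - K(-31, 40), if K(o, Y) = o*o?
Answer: -261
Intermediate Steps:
K(o, Y) = o**2
(-18 - 7)*(4*(-2) - 5*4) - K(-31, 40) = (-18 - 7)*(4*(-2) - 5*4) - 1*(-31)**2 = -25*(-8 - 20) - 1*961 = -25*(-28) - 961 = 700 - 961 = -261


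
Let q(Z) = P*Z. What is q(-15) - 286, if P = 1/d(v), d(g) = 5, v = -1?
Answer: -289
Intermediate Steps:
P = 1/5 ≈ 0.20000
q(Z) = Z/5
q(-15) - 286 = (1/5)*(-15) - 286 = -3 - 286 = -289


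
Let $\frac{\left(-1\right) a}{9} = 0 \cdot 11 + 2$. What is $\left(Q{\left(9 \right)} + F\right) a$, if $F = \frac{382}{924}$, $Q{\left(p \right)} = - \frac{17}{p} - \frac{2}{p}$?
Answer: $\frac{2353}{77} \approx 30.558$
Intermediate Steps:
$a = -18$ ($a = - 9 \left(0 \cdot 11 + 2\right) = - 9 \left(0 + 2\right) = \left(-9\right) 2 = -18$)
$Q{\left(p \right)} = - \frac{19}{p}$
$F = \frac{191}{462}$ ($F = 382 \cdot \frac{1}{924} = \frac{191}{462} \approx 0.41342$)
$\left(Q{\left(9 \right)} + F\right) a = \left(- \frac{19}{9} + \frac{191}{462}\right) \left(-18\right) = \left(- \frac{2353}{1386}\right) \left(-18\right) = \frac{2353}{77}$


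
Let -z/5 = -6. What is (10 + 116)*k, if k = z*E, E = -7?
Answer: -26460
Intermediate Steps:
z = 30 (z = -5*(-6) = 30)
k = -210 (k = 30*(-7) = -210)
(10 + 116)*k = (10 + 116)*(-210) = 126*(-210) = -26460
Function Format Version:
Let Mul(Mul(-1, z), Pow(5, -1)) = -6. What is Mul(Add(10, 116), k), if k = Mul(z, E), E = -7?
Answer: -26460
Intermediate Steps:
z = 30 (z = Mul(-5, -6) = 30)
k = -210 (k = Mul(30, -7) = -210)
Mul(Add(10, 116), k) = Mul(Add(10, 116), -210) = Mul(126, -210) = -26460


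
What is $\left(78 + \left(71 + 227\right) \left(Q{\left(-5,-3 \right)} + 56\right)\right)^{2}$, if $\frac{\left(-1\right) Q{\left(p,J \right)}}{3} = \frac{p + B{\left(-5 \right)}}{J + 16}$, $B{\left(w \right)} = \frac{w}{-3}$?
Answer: $\frac{48813599844}{169} \approx 2.8884 \cdot 10^{8}$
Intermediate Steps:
$B{\left(w \right)} = - \frac{w}{3}$ ($B{\left(w \right)} = w \left(- \frac{1}{3}\right) = - \frac{w}{3}$)
$Q{\left(p,J \right)} = - \frac{3 \left(\frac{5}{3} + p\right)}{16 + J}$ ($Q{\left(p,J \right)} = - 3 \frac{p - - \frac{5}{3}}{J + 16} = - 3 \frac{p + \frac{5}{3}}{16 + J} = - 3 \frac{\frac{5}{3} + p}{16 + J} = - \frac{3 \left(\frac{5}{3} + p\right)}{16 + J}$)
$\left(78 + \left(71 + 227\right) \left(Q{\left(-5,-3 \right)} + 56\right)\right)^{2} = \left(78 + \left(71 + 227\right) \left(\frac{-5 - -15}{16 - 3} + 56\right)\right)^{2} = \left(78 + 298 \left(\frac{-5 + 15}{13} + 56\right)\right)^{2} = \left(78 + 298 \left(\frac{1}{13} \cdot 10 + 56\right)\right)^{2} = \left(78 + 298 \left(\frac{10}{13} + 56\right)\right)^{2} = \left(78 + 298 \cdot \frac{738}{13}\right)^{2} = \left(78 + \frac{219924}{13}\right)^{2} = \left(\frac{220938}{13}\right)^{2} = \frac{48813599844}{169}$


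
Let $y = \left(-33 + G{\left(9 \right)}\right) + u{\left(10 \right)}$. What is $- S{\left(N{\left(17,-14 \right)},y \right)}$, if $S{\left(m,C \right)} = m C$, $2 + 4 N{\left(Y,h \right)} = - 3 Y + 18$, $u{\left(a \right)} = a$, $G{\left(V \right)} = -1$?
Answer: $-210$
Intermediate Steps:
$N{\left(Y,h \right)} = 4 - \frac{3 Y}{4}$ ($N{\left(Y,h \right)} = - \frac{1}{2} + \frac{- 3 Y + 18}{4} = - \frac{1}{2} + \frac{18 - 3 Y}{4} = - \frac{1}{2} - \left(- \frac{9}{2} + \frac{3 Y}{4}\right) = 4 - \frac{3 Y}{4}$)
$y = -24$ ($y = \left(-33 - 1\right) + 10 = -34 + 10 = -24$)
$S{\left(m,C \right)} = C m$
$- S{\left(N{\left(17,-14 \right)},y \right)} = - \left(-24\right) \left(4 - \frac{51}{4}\right) = - \frac{\left(-24\right) \left(-35\right)}{4} = \left(-1\right) 210 = -210$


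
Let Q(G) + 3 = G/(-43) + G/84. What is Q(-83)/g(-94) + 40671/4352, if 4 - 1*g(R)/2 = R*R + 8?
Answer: 2387214077/255440640 ≈ 9.3455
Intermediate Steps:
g(R) = -8 - 2*R**2 (g(R) = 8 - 2*(R*R + 8) = 8 - 2*(R**2 + 8) = 8 - 2*(8 + R**2) = 8 + (-16 - 2*R**2) = -8 - 2*R**2)
Q(G) = -3 - 41*G/3612 (Q(G) = -3 + (G/(-43) + G/84) = -3 + (G*(-1/43) + G*(1/84)) = -3 + (-G/43 + G/84) = -3 - 41*G/3612)
Q(-83)/g(-94) + 40671/4352 = (-3 - 41/3612*(-83))/(-8 - 2*(-94)**2) + 40671/4352 = (-3 + 3403/3612)/(-8 - 2*8836) + 40671*(1/4352) = -7433/(3612*(-8 - 17672)) + 40671/4352 = -7433/3612/(-17680) + 40671/4352 = -7433/3612*(-1/17680) + 40671/4352 = 7433/63860160 + 40671/4352 = 2387214077/255440640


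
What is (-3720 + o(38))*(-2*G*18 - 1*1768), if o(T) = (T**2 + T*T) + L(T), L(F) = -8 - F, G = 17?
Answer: 2089640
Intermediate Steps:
o(T) = -8 - T + 2*T**2 (o(T) = (T**2 + T*T) + (-8 - T) = (T**2 + T**2) + (-8 - T) = 2*T**2 + (-8 - T) = -8 - T + 2*T**2)
(-3720 + o(38))*(-2*G*18 - 1*1768) = (-3720 + (-8 - 1*38 + 2*38**2))*(-2*17*18 - 1*1768) = (-3720 + (-8 - 38 + 2*1444))*(-34*18 - 1768) = (-3720 + (-8 - 38 + 2888))*(-612 - 1768) = (-3720 + 2842)*(-2380) = -878*(-2380) = 2089640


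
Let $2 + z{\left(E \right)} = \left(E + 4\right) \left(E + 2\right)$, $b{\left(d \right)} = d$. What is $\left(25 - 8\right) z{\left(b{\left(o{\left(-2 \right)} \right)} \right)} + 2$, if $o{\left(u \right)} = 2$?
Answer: $376$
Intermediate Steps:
$z{\left(E \right)} = -2 + \left(2 + E\right) \left(4 + E\right)$ ($z{\left(E \right)} = -2 + \left(E + 4\right) \left(E + 2\right) = -2 + \left(4 + E\right) \left(2 + E\right) = -2 + \left(2 + E\right) \left(4 + E\right)$)
$\left(25 - 8\right) z{\left(b{\left(o{\left(-2 \right)} \right)} \right)} + 2 = \left(25 - 8\right) \left(6 + 2^{2} + 6 \cdot 2\right) + 2 = \left(25 - 8\right) \left(6 + 4 + 12\right) + 2 = 17 \cdot 22 + 2 = 374 + 2 = 376$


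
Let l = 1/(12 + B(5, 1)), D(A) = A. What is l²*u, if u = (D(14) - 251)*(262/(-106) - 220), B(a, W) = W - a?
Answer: 2794467/3392 ≈ 823.84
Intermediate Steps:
l = ⅛ (l = 1/(12 + (1 - 1*5)) = 1/(12 + (1 - 5)) = 1/(12 - 4) = 1/8 = ⅛ ≈ 0.12500)
u = 2794467/53 (u = (14 - 251)*(262/(-106) - 220) = -237*(262*(-1/106) - 220) = -237*(-131/53 - 220) = -237*(-11791/53) = 2794467/53 ≈ 52726.)
l²*u = (⅛)²*(2794467/53) = (1/64)*(2794467/53) = 2794467/3392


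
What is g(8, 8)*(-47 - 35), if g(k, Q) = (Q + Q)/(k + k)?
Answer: -82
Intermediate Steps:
g(k, Q) = Q/k (g(k, Q) = (2*Q)/((2*k)) = (2*Q)*(1/(2*k)) = Q/k)
g(8, 8)*(-47 - 35) = (8/8)*(-47 - 35) = (8*(1/8))*(-82) = 1*(-82) = -82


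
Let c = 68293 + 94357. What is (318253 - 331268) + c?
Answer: 149635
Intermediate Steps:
c = 162650
(318253 - 331268) + c = (318253 - 331268) + 162650 = -13015 + 162650 = 149635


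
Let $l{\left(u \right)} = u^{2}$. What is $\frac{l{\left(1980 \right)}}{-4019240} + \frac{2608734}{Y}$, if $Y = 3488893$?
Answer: $- \frac{79818201876}{350567457533} \approx -0.22768$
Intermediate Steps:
$\frac{l{\left(1980 \right)}}{-4019240} + \frac{2608734}{Y} = \frac{1980^{2}}{-4019240} + \frac{2608734}{3488893} = 3920400 \left(- \frac{1}{4019240}\right) + 2608734 \cdot \frac{1}{3488893} = - \frac{98010}{100481} + \frac{2608734}{3488893} = - \frac{79818201876}{350567457533}$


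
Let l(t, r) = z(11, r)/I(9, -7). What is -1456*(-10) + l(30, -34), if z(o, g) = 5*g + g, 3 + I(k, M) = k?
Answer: 14526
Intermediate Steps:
I(k, M) = -3 + k
z(o, g) = 6*g
l(t, r) = r (l(t, r) = (6*r)/(-3 + 9) = (6*r)/6 = (6*r)*(1/6) = r)
-1456*(-10) + l(30, -34) = -1456*(-10) - 34 = 14560 - 34 = 14526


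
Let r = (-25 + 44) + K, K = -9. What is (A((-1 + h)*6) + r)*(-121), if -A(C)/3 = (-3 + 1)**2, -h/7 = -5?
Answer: 242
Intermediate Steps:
h = 35 (h = -7*(-5) = 35)
r = 10 (r = (-25 + 44) - 9 = 19 - 9 = 10)
A(C) = -12 (A(C) = -3*(-3 + 1)**2 = -3*(-2)**2 = -3*4 = -12)
(A((-1 + h)*6) + r)*(-121) = (-12 + 10)*(-121) = -2*(-121) = 242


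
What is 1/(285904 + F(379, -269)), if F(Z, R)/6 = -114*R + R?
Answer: 1/468286 ≈ 2.1354e-6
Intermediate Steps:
F(Z, R) = -678*R (F(Z, R) = 6*(-114*R + R) = 6*(-113*R) = -678*R)
1/(285904 + F(379, -269)) = 1/(285904 - 678*(-269)) = 1/(285904 + 182382) = 1/468286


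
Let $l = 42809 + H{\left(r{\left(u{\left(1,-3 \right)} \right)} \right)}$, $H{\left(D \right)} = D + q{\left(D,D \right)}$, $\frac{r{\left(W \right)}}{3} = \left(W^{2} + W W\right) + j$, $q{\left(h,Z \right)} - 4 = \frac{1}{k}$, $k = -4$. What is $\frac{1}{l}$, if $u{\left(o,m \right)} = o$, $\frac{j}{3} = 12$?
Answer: $\frac{4}{171707} \approx 2.3295 \cdot 10^{-5}$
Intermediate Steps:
$j = 36$ ($j = 3 \cdot 12 = 36$)
$q{\left(h,Z \right)} = \frac{15}{4}$ ($q{\left(h,Z \right)} = 4 + \frac{1}{-4} = 4 - \frac{1}{4} = \frac{15}{4}$)
$r{\left(W \right)} = 108 + 6 W^{2}$ ($r{\left(W \right)} = 3 \left(\left(W^{2} + W W\right) + 36\right) = 3 \left(\left(W^{2} + W^{2}\right) + 36\right) = 3 \left(2 W^{2} + 36\right) = 3 \left(36 + 2 W^{2}\right) = 108 + 6 W^{2}$)
$H{\left(D \right)} = \frac{15}{4} + D$ ($H{\left(D \right)} = D + \frac{15}{4} = \frac{15}{4} + D$)
$l = \frac{171707}{4}$ ($l = 42809 + \left(\frac{15}{4} + \left(108 + 6 \cdot 1^{2}\right)\right) = 42809 + \left(\frac{15}{4} + \left(108 + 6 \cdot 1\right)\right) = 42809 + \left(\frac{15}{4} + \left(108 + 6\right)\right) = 42809 + \left(\frac{15}{4} + 114\right) = 42809 + \frac{471}{4} = \frac{171707}{4} \approx 42927.0$)
$\frac{1}{l} = \frac{1}{\frac{171707}{4}} = \frac{4}{171707}$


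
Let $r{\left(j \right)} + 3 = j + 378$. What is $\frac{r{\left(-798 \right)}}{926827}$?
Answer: $- \frac{423}{926827} \approx -0.0004564$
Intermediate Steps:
$r{\left(j \right)} = 375 + j$ ($r{\left(j \right)} = -3 + \left(j + 378\right) = -3 + \left(378 + j\right) = 375 + j$)
$\frac{r{\left(-798 \right)}}{926827} = \frac{375 - 798}{926827} = \left(-423\right) \frac{1}{926827} = - \frac{423}{926827}$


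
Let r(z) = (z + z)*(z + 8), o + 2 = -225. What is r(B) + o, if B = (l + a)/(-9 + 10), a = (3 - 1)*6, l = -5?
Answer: -17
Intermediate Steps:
o = -227 (o = -2 - 225 = -227)
a = 12 (a = 2*6 = 12)
B = 7 (B = (-5 + 12)/(-9 + 10) = 7/1 = 7*1 = 7)
r(z) = 2*z*(8 + z) (r(z) = (2*z)*(8 + z) = 2*z*(8 + z))
r(B) + o = 2*7*(8 + 7) - 227 = 2*7*15 - 227 = 210 - 227 = -17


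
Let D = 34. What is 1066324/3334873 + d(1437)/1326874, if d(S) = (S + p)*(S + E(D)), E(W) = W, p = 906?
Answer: 12908694133945/4424956277002 ≈ 2.9172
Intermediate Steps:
d(S) = (34 + S)*(906 + S) (d(S) = (S + 906)*(S + 34) = (906 + S)*(34 + S) = (34 + S)*(906 + S))
1066324/3334873 + d(1437)/1326874 = 1066324/3334873 + (30804 + 1437² + 940*1437)/1326874 = 1066324*(1/3334873) + (30804 + 2064969 + 1350780)*(1/1326874) = 1066324/3334873 + 3446553*(1/1326874) = 1066324/3334873 + 3446553/1326874 = 12908694133945/4424956277002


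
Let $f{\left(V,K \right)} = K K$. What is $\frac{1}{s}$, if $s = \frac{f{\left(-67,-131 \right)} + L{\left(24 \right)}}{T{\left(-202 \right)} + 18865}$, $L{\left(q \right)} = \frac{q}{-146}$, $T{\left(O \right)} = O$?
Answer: $\frac{1362399}{1252741} \approx 1.0875$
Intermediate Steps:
$f{\left(V,K \right)} = K^{2}$
$L{\left(q \right)} = - \frac{q}{146}$ ($L{\left(q \right)} = q \left(- \frac{1}{146}\right) = - \frac{q}{146}$)
$s = \frac{1252741}{1362399}$ ($s = \frac{\left(-131\right)^{2} - \frac{12}{73}}{-202 + 18865} = \frac{17161 - \frac{12}{73}}{18663} = \frac{1252741}{73} \cdot \frac{1}{18663} = \frac{1252741}{1362399} \approx 0.91951$)
$\frac{1}{s} = \frac{1}{\frac{1252741}{1362399}} = \frac{1362399}{1252741}$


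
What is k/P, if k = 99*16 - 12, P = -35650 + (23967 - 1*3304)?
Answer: -1572/14987 ≈ -0.10489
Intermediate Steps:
P = -14987 (P = -35650 + (23967 - 3304) = -35650 + 20663 = -14987)
k = 1572 (k = 1584 - 12 = 1572)
k/P = 1572/(-14987) = 1572*(-1/14987) = -1572/14987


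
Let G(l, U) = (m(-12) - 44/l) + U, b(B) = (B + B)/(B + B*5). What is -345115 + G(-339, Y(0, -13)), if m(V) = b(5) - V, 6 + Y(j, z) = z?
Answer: -116996201/339 ≈ -3.4512e+5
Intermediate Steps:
Y(j, z) = -6 + z
b(B) = 1/3 (b(B) = (2*B)/(B + 5*B) = (2*B)/((6*B)) = (2*B)*(1/(6*B)) = 1/3)
m(V) = 1/3 - V
G(l, U) = 37/3 + U - 44/l (G(l, U) = ((1/3 - 1*(-12)) - 44/l) + U = ((1/3 + 12) - 44/l) + U = (37/3 - 44/l) + U = 37/3 + U - 44/l)
-345115 + G(-339, Y(0, -13)) = -345115 + (37/3 + (-6 - 13) - 44/(-339)) = -345115 + (37/3 - 19 - 44*(-1/339)) = -345115 + (37/3 - 19 + 44/339) = -345115 - 2216/339 = -116996201/339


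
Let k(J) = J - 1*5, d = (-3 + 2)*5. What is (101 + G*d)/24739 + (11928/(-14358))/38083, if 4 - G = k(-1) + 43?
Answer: 24192095522/2254529861441 ≈ 0.010730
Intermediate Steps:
d = -5 (d = -1*5 = -5)
k(J) = -5 + J (k(J) = J - 5 = -5 + J)
G = -33 (G = 4 - ((-5 - 1) + 43) = 4 - (-6 + 43) = 4 - 1*37 = 4 - 37 = -33)
(101 + G*d)/24739 + (11928/(-14358))/38083 = (101 - 33*(-5))/24739 + (11928/(-14358))/38083 = (101 + 165)*(1/24739) + (11928*(-1/14358))*(1/38083) = 266*(1/24739) - 1988/2393*1/38083 = 266/24739 - 1988/91132619 = 24192095522/2254529861441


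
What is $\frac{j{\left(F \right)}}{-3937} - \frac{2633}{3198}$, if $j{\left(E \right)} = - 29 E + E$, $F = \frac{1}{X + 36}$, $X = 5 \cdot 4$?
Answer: $- \frac{5182261}{6295263} \approx -0.8232$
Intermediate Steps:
$X = 20$
$F = \frac{1}{56}$ ($F = \frac{1}{20 + 36} = \frac{1}{56} \approx 0.017857$)
$j{\left(E \right)} = - 28 E$
$\frac{j{\left(F \right)}}{-3937} - \frac{2633}{3198} = \frac{\left(-28\right) \frac{1}{56}}{-3937} - \frac{2633}{3198} = \left(- \frac{1}{2}\right) \left(- \frac{1}{3937}\right) - \frac{2633}{3198} = \frac{1}{7874} - \frac{2633}{3198} = - \frac{5182261}{6295263}$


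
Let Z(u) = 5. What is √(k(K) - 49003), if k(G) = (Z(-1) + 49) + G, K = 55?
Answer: I*√48894 ≈ 221.12*I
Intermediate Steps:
k(G) = 54 + G (k(G) = (5 + 49) + G = 54 + G)
√(k(K) - 49003) = √((54 + 55) - 49003) = √(109 - 49003) = √(-48894) = I*√48894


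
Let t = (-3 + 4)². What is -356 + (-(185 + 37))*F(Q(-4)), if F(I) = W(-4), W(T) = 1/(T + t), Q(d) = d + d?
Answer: -282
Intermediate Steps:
Q(d) = 2*d
t = 1 (t = 1² = 1)
W(T) = 1/(1 + T) (W(T) = 1/(T + 1) = 1/(1 + T))
F(I) = -⅓ (F(I) = 1/(1 - 4) = 1/(-3) = -⅓)
-356 + (-(185 + 37))*F(Q(-4)) = -356 - (185 + 37)*(-⅓) = -356 - 1*222*(-⅓) = -356 - 222*(-⅓) = -356 + 74 = -282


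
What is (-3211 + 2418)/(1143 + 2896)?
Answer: -793/4039 ≈ -0.19634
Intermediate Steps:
(-3211 + 2418)/(1143 + 2896) = -793/4039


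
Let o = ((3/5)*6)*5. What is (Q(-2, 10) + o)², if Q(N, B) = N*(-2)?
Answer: 484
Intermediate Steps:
Q(N, B) = -2*N
o = 18 (o = ((3*(⅕))*6)*5 = ((⅗)*6)*5 = (18/5)*5 = 18)
(Q(-2, 10) + o)² = (-2*(-2) + 18)² = (4 + 18)² = 22² = 484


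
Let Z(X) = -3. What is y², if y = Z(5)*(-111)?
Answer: 110889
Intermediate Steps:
y = 333 (y = -3*(-111) = 333)
y² = 333² = 110889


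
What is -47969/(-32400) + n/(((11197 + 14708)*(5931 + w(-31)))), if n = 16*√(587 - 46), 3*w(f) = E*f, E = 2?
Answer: 47969/32400 + 16*√541/153107185 ≈ 1.4805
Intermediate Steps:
w(f) = 2*f/3 (w(f) = (2*f)/3 = 2*f/3)
n = 16*√541 ≈ 372.15
-47969/(-32400) + n/(((11197 + 14708)*(5931 + w(-31)))) = -47969/(-32400) + (16*√541)/(((11197 + 14708)*(5931 + (⅔)*(-31)))) = -47969*(-1/32400) + (16*√541)/((25905*(5931 - 62/3))) = 47969/32400 + (16*√541)/((25905*(17731/3))) = 47969/32400 + (16*√541)/153107185 = 47969/32400 + (16*√541)*(1/153107185) = 47969/32400 + 16*√541/153107185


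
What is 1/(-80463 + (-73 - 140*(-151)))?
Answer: -1/59396 ≈ -1.6836e-5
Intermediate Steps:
1/(-80463 + (-73 - 140*(-151))) = 1/(-80463 + (-73 + 21140)) = 1/(-80463 + 21067) = 1/(-59396) = -1/59396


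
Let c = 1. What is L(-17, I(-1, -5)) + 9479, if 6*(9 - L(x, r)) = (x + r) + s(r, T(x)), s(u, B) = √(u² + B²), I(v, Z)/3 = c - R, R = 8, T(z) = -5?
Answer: 28483/3 - √466/6 ≈ 9490.7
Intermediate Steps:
I(v, Z) = -21 (I(v, Z) = 3*(1 - 1*8) = 3*(1 - 8) = 3*(-7) = -21)
s(u, B) = √(B² + u²)
L(x, r) = 9 - r/6 - x/6 - √(25 + r²)/6 (L(x, r) = 9 - ((x + r) + √((-5)² + r²))/6 = 9 - ((r + x) + √(25 + r²))/6 = 9 - (r + x + √(25 + r²))/6 = 9 + (-r/6 - x/6 - √(25 + r²)/6) = 9 - r/6 - x/6 - √(25 + r²)/6)
L(-17, I(-1, -5)) + 9479 = (9 - ⅙*(-21) - ⅙*(-17) - √(25 + (-21)²)/6) + 9479 = (9 + 7/2 + 17/6 - √(25 + 441)/6) + 9479 = (9 + 7/2 + 17/6 - √466/6) + 9479 = (46/3 - √466/6) + 9479 = 28483/3 - √466/6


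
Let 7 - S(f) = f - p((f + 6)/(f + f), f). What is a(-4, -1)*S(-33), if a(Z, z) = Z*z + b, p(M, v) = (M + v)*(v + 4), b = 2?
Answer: 65019/11 ≈ 5910.8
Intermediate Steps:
p(M, v) = (4 + v)*(M + v) (p(M, v) = (M + v)*(4 + v) = (4 + v)*(M + v))
a(Z, z) = 2 + Z*z (a(Z, z) = Z*z + 2 = 2 + Z*z)
S(f) = 10 + f**2 + 7*f/2 + 2*(6 + f)/f (S(f) = 7 - (f - (f**2 + 4*((f + 6)/(f + f)) + 4*f + ((f + 6)/(f + f))*f)) = 7 - (f - (f**2 + 4*((6 + f)/((2*f))) + 4*f + ((6 + f)/((2*f)))*f)) = 7 - (f - (f**2 + 4*((6 + f)*(1/(2*f))) + 4*f + ((6 + f)*(1/(2*f)))*f)) = 7 - (f - (f**2 + 4*((6 + f)/(2*f)) + 4*f + ((6 + f)/(2*f))*f)) = 7 - (f - (f**2 + 2*(6 + f)/f + 4*f + (3 + f/2))) = 7 - (f - (3 + f**2 + 9*f/2 + 2*(6 + f)/f)) = 7 - (f + (-3 - f**2 - 9*f/2 - 2*(6 + f)/f)) = 7 - (-3 - f**2 - 7*f/2 - 2*(6 + f)/f) = 7 + (3 + f**2 + 7*f/2 + 2*(6 + f)/f) = 10 + f**2 + 7*f/2 + 2*(6 + f)/f)
a(-4, -1)*S(-33) = (2 - 4*(-1))*(12 + (-33)**2 + 12/(-33) + (7/2)*(-33)) = (2 + 4)*(12 + 1089 + 12*(-1/33) - 231/2) = 6*(12 + 1089 - 4/11 - 231/2) = 6*(21673/22) = 65019/11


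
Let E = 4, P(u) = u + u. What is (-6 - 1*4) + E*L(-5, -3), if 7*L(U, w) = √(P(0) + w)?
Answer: -10 + 4*I*√3/7 ≈ -10.0 + 0.98974*I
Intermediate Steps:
P(u) = 2*u
L(U, w) = √w/7 (L(U, w) = √(2*0 + w)/7 = √(0 + w)/7 = √w/7)
(-6 - 1*4) + E*L(-5, -3) = (-6 - 1*4) + 4*(√(-3)/7) = (-6 - 4) + 4*((I*√3)/7) = -10 + 4*(I*√3/7) = -10 + 4*I*√3/7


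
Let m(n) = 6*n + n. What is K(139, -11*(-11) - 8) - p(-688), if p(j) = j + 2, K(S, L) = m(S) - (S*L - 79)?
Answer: -13969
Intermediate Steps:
m(n) = 7*n
K(S, L) = 79 + 7*S - L*S (K(S, L) = 7*S - (S*L - 79) = 7*S - (L*S - 79) = 7*S - (-79 + L*S) = 7*S + (79 - L*S) = 79 + 7*S - L*S)
p(j) = 2 + j
K(139, -11*(-11) - 8) - p(-688) = (79 + 7*139 - 1*(-11*(-11) - 8)*139) - (2 - 688) = (79 + 973 - 1*(121 - 8)*139) - 1*(-686) = (79 + 973 - 1*113*139) + 686 = (79 + 973 - 15707) + 686 = -14655 + 686 = -13969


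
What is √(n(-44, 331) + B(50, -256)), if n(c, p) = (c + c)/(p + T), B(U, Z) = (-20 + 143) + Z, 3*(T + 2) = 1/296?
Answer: I*√11374828933429/292153 ≈ 11.544*I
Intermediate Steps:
T = -1775/888 (T = -2 + (⅓)/296 = -2 + (⅓)*(1/296) = -2 + 1/888 = -1775/888 ≈ -1.9989)
B(U, Z) = 123 + Z
n(c, p) = 2*c/(-1775/888 + p) (n(c, p) = (c + c)/(p - 1775/888) = (2*c)/(-1775/888 + p) = 2*c/(-1775/888 + p))
√(n(-44, 331) + B(50, -256)) = √(1776*(-44)/(-1775 + 888*331) + (123 - 256)) = √(1776*(-44)/(-1775 + 293928) - 133) = √(1776*(-44)/292153 - 133) = √(1776*(-44)*(1/292153) - 133) = √(-78144/292153 - 133) = √(-38934493/292153) = I*√11374828933429/292153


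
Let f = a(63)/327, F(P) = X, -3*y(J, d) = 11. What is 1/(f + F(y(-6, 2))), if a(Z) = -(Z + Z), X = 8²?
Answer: 109/6934 ≈ 0.015720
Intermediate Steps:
X = 64
y(J, d) = -11/3 (y(J, d) = -⅓*11 = -11/3)
a(Z) = -2*Z
F(P) = 64
f = -42/109 (f = -2*63/327 = -126*1/327 = -42/109 ≈ -0.38532)
1/(f + F(y(-6, 2))) = 1/(-42/109 + 64) = 1/(6934/109) = 109/6934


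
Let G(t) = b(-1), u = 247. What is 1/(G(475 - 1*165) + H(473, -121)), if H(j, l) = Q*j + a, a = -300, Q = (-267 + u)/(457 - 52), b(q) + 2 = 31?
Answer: -81/23843 ≈ -0.0033972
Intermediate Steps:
b(q) = 29 (b(q) = -2 + 31 = 29)
Q = -4/81 (Q = (-267 + 247)/(457 - 52) = -20/405 = -20*1/405 = -4/81 ≈ -0.049383)
H(j, l) = -300 - 4*j/81 (H(j, l) = -4*j/81 - 300 = -300 - 4*j/81)
G(t) = 29
1/(G(475 - 1*165) + H(473, -121)) = 1/(29 + (-300 - 4/81*473)) = 1/(29 + (-300 - 1892/81)) = 1/(29 - 26192/81) = 1/(-23843/81) = -81/23843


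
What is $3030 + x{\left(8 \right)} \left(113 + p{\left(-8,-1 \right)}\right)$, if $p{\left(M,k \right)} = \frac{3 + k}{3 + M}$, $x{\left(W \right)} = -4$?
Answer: $\frac{12898}{5} \approx 2579.6$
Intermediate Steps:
$p{\left(M,k \right)} = \frac{3 + k}{3 + M}$
$3030 + x{\left(8 \right)} \left(113 + p{\left(-8,-1 \right)}\right) = 3030 - 4 \left(113 + \frac{3 - 1}{3 - 8}\right) = 3030 - 4 \left(113 + \frac{1}{-5} \cdot 2\right) = 3030 - 4 \left(113 - \frac{2}{5}\right) = 3030 - \frac{2252}{5} = \frac{12898}{5}$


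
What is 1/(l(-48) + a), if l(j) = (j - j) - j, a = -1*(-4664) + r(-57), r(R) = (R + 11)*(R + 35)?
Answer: 1/5724 ≈ 0.00017470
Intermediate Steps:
r(R) = (11 + R)*(35 + R)
a = 5676 (a = -1*(-4664) + (385 + (-57)**2 + 46*(-57)) = 4664 + (385 + 3249 - 2622) = 4664 + 1012 = 5676)
l(j) = -j (l(j) = 0 - j = -j)
1/(l(-48) + a) = 1/(-1*(-48) + 5676) = 1/(48 + 5676) = 1/5724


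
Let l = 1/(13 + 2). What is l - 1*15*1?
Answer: -224/15 ≈ -14.933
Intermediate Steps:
l = 1/15 ≈ 0.066667
l - 1*15*1 = 1/15 - 1*15*1 = 1/15 - 15*1 = 1/15 - 15 = -224/15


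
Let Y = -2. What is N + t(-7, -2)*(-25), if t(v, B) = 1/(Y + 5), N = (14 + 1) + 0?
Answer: 20/3 ≈ 6.6667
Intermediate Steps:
N = 15 (N = 15 + 0 = 15)
t(v, B) = ⅓ (t(v, B) = 1/(-2 + 5) = 1/3 = ⅓)
N + t(-7, -2)*(-25) = 15 + (⅓)*(-25) = 15 - 25/3 = 20/3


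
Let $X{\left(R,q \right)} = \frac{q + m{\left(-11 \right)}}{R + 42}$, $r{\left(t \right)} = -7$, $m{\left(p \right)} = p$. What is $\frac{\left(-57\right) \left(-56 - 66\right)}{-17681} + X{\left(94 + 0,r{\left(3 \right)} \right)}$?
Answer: $- \frac{632001}{1202308} \approx -0.52566$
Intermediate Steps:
$X{\left(R,q \right)} = \frac{-11 + q}{42 + R}$ ($X{\left(R,q \right)} = \frac{q - 11}{R + 42} = \frac{-11 + q}{42 + R}$)
$\frac{\left(-57\right) \left(-56 - 66\right)}{-17681} + X{\left(94 + 0,r{\left(3 \right)} \right)} = \frac{\left(-57\right) \left(-56 - 66\right)}{-17681} + \frac{-11 - 7}{42 + \left(94 + 0\right)} = \left(-57\right) \left(-122\right) \left(- \frac{1}{17681}\right) + \frac{1}{42 + 94} \left(-18\right) = 6954 \left(- \frac{1}{17681}\right) + \frac{1}{136} \left(-18\right) = - \frac{6954}{17681} + \frac{1}{136} \left(-18\right) = - \frac{6954}{17681} - \frac{9}{68} = - \frac{632001}{1202308}$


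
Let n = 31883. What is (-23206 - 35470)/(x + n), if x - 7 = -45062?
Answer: 14669/3293 ≈ 4.4546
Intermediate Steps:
x = -45055 (x = 7 - 45062 = -45055)
(-23206 - 35470)/(x + n) = (-23206 - 35470)/(-45055 + 31883) = -58676/(-13172) = -58676*(-1/13172) = 14669/3293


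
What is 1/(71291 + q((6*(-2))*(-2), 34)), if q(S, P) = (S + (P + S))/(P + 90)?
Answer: 62/4420083 ≈ 1.4027e-5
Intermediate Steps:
q(S, P) = (P + 2*S)/(90 + P)
1/(71291 + q((6*(-2))*(-2), 34)) = 1/(71291 + (34 + 2*((6*(-2))*(-2)))/(90 + 34)) = 1/(71291 + (34 + 2*(-12*(-2)))/124) = 1/(71291 + (34 + 2*24)/124) = 1/(71291 + (34 + 48)/124) = 1/(71291 + (1/124)*82) = 1/(71291 + 41/62) = 1/(4420083/62) = 62/4420083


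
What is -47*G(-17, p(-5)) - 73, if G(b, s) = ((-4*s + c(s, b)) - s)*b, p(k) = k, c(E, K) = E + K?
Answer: 2324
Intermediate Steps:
G(b, s) = b*(b - 4*s) (G(b, s) = ((-4*s + (s + b)) - s)*b = ((-4*s + (b + s)) - s)*b = ((b - 3*s) - s)*b = (b - 4*s)*b = b*(b - 4*s))
-47*G(-17, p(-5)) - 73 = -(-799)*(-17 - 4*(-5)) - 73 = -(-799)*(-17 + 20) - 73 = -(-799)*3 - 73 = -47*(-51) - 73 = 2397 - 73 = 2324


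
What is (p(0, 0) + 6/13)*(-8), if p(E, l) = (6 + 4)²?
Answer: -10448/13 ≈ -803.69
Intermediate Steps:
p(E, l) = 100 (p(E, l) = 10² = 100)
(p(0, 0) + 6/13)*(-8) = (100 + 6/13)*(-8) = (1306/13)*(-8) = -10448/13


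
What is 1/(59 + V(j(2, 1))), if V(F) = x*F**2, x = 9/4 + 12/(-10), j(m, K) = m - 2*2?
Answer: 5/316 ≈ 0.015823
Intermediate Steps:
j(m, K) = -4 + m (j(m, K) = m - 4 = -4 + m)
x = 21/20 (x = 9*(1/4) + 12*(-1/10) = 9/4 - 6/5 = 21/20 ≈ 1.0500)
V(F) = 21*F**2/20
1/(59 + V(j(2, 1))) = 1/(59 + 21*(-4 + 2)**2/20) = 1/(59 + (21/20)*(-2)**2) = 1/(59 + (21/20)*4) = 1/(59 + 21/5) = 1/(316/5) = 5/316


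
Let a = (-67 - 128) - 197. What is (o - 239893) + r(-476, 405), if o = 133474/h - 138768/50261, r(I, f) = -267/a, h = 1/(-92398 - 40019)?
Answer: -348227854462343281/19702312 ≈ -1.7674e+10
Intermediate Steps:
h = -1/132417 (h = 1/(-132417) = -1/132417 ≈ -7.5519e-6)
a = -392 (a = -195 - 197 = -392)
r(I, f) = 267/392 (r(I, f) = -267/(-392) = -267*(-1/392) = 267/392)
o = -888324306196506/50261 (o = 133474/(-1/132417) - 138768/50261 = 133474*(-132417) - 138768*1/50261 = -17674226658 - 138768/50261 = -888324306196506/50261 ≈ -1.7674e+10)
(o - 239893) + r(-476, 405) = (-888324306196506/50261 - 239893) + 267/392 = -888336363458579/50261 + 267/392 = -348227854462343281/19702312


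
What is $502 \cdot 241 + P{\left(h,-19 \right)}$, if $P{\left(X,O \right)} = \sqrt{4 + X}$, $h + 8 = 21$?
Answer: $120982 + \sqrt{17} \approx 1.2099 \cdot 10^{5}$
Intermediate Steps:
$h = 13$ ($h = -8 + 21 = 13$)
$502 \cdot 241 + P{\left(h,-19 \right)} = 502 \cdot 241 + \sqrt{4 + 13} = 120982 + \sqrt{17}$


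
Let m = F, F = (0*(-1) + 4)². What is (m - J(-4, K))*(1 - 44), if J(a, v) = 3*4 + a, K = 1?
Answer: -344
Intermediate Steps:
J(a, v) = 12 + a
F = 16 (F = (0 + 4)² = 4² = 16)
m = 16
(m - J(-4, K))*(1 - 44) = (16 - (12 - 4))*(1 - 44) = (16 - 1*8)*(-43) = (16 - 8)*(-43) = 8*(-43) = -344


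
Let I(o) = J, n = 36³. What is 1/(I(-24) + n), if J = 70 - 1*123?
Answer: 1/46603 ≈ 2.1458e-5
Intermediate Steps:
n = 46656
J = -53 (J = 70 - 123 = -53)
I(o) = -53
1/(I(-24) + n) = 1/(-53 + 46656) = 1/46603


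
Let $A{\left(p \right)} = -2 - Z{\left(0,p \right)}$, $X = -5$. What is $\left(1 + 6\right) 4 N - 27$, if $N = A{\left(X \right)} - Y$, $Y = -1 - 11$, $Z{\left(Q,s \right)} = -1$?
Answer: $281$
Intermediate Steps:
$A{\left(p \right)} = -1$ ($A{\left(p \right)} = -2 - -1 = -2 + 1 = -1$)
$Y = -12$
$N = 11$ ($N = -1 - -12 = -1 + 12 = 11$)
$\left(1 + 6\right) 4 N - 27 = \left(1 + 6\right) 4 \cdot 11 - 27 = 7 \cdot 4 \cdot 11 - 27 = 28 \cdot 11 - 27 = 308 - 27 = 281$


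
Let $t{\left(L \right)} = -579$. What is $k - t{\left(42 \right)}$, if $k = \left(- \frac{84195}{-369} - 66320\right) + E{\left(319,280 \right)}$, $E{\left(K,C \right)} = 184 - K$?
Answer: $- \frac{2691561}{41} \approx -65648.0$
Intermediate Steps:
$k = - \frac{2715300}{41}$ ($k = \left(- \frac{84195}{-369} - 66320\right) + \left(184 - 319\right) = \left(\left(-84195\right) \left(- \frac{1}{369}\right) - 66320\right) + \left(184 - 319\right) = \left(\frac{9355}{41} - 66320\right) - 135 = - \frac{2709765}{41} - 135 = - \frac{2715300}{41} \approx -66227.0$)
$k - t{\left(42 \right)} = - \frac{2715300}{41} - -579 = - \frac{2715300}{41} + 579 = - \frac{2691561}{41}$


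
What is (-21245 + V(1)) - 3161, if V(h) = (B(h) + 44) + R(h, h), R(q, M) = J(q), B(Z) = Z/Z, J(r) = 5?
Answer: -24356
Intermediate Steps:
B(Z) = 1
R(q, M) = 5
V(h) = 50 (V(h) = (1 + 44) + 5 = 45 + 5 = 50)
(-21245 + V(1)) - 3161 = (-21245 + 50) - 3161 = -21195 - 3161 = -24356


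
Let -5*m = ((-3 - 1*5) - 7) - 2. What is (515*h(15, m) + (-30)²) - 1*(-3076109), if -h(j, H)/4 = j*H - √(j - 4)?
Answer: 2971949 + 2060*√11 ≈ 2.9788e+6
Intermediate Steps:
m = 17/5 (m = -(((-3 - 1*5) - 7) - 2)/5 = -(((-3 - 5) - 7) - 2)/5 = -((-8 - 7) - 2)/5 = -(-15 - 2)/5 = -⅕*(-17) = 17/5 ≈ 3.4000)
h(j, H) = 4*√(-4 + j) - 4*H*j (h(j, H) = -4*(j*H - √(j - 4)) = -4*(H*j - √(-4 + j)) = -4*(-√(-4 + j) + H*j) = 4*√(-4 + j) - 4*H*j)
(515*h(15, m) + (-30)²) - 1*(-3076109) = (515*(4*√(-4 + 15) - 4*17/5*15) + (-30)²) - 1*(-3076109) = (515*(4*√11 - 204) + 900) + 3076109 = (515*(-204 + 4*√11) + 900) + 3076109 = ((-105060 + 2060*√11) + 900) + 3076109 = (-104160 + 2060*√11) + 3076109 = 2971949 + 2060*√11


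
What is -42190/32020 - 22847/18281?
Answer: -150283633/58535762 ≈ -2.5674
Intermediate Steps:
-42190/32020 - 22847/18281 = -42190*1/32020 - 22847*1/18281 = -4219/3202 - 22847/18281 = -150283633/58535762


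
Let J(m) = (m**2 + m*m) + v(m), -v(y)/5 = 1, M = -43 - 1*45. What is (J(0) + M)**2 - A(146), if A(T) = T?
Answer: 8503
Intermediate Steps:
M = -88 (M = -43 - 45 = -88)
v(y) = -5 (v(y) = -5*1 = -5)
J(m) = -5 + 2*m**2 (J(m) = (m**2 + m*m) - 5 = (m**2 + m**2) - 5 = 2*m**2 - 5 = -5 + 2*m**2)
(J(0) + M)**2 - A(146) = ((-5 + 2*0**2) - 88)**2 - 1*146 = ((-5 + 2*0) - 88)**2 - 146 = ((-5 + 0) - 88)**2 - 146 = (-5 - 88)**2 - 146 = (-93)**2 - 146 = 8649 - 146 = 8503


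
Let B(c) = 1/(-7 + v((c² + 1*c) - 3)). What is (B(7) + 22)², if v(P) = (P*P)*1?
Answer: 3800106025/7851204 ≈ 484.02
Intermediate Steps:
v(P) = P² (v(P) = P²*1 = P²)
B(c) = 1/(-7 + (-3 + c + c²)²) (B(c) = 1/(-7 + ((c² + 1*c) - 3)²) = 1/(-7 + ((c² + c) - 3)²) = 1/(-7 + ((c + c²) - 3)²) = 1/(-7 + (-3 + c + c²)²))
(B(7) + 22)² = (1/(-7 + (-3 + 7 + 7²)²) + 22)² = (1/(-7 + (-3 + 7 + 49)²) + 22)² = (1/(-7 + 53²) + 22)² = (1/(-7 + 2809) + 22)² = (1/2802 + 22)² = (61645/2802)² = 3800106025/7851204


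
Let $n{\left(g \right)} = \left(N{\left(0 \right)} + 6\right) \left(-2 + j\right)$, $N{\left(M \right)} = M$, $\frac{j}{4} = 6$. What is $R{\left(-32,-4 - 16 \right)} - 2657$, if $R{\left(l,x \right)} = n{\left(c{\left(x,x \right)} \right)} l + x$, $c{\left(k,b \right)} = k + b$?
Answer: $-6901$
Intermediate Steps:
$j = 24$ ($j = 4 \cdot 6 = 24$)
$c{\left(k,b \right)} = b + k$
$n{\left(g \right)} = 132$ ($n{\left(g \right)} = \left(0 + 6\right) \left(-2 + 24\right) = 6 \cdot 22 = 132$)
$R{\left(l,x \right)} = x + 132 l$ ($R{\left(l,x \right)} = 132 l + x = x + 132 l$)
$R{\left(-32,-4 - 16 \right)} - 2657 = \left(\left(-4 - 16\right) + 132 \left(-32\right)\right) - 2657 = \left(\left(-4 - 16\right) - 4224\right) - 2657 = \left(-20 - 4224\right) - 2657 = -4244 - 2657 = -6901$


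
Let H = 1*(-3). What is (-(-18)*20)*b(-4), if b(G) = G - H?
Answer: -360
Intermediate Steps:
H = -3
b(G) = 3 + G (b(G) = G - 1*(-3) = G + 3 = 3 + G)
(-(-18)*20)*b(-4) = (-(-18)*20)*(3 - 4) = -18*(-20)*(-1) = 360*(-1) = -360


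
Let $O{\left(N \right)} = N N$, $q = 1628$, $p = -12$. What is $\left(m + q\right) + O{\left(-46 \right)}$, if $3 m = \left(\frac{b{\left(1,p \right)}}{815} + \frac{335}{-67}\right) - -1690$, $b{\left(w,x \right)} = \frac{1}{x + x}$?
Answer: $\frac{252656519}{58680} \approx 4305.7$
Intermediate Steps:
$b{\left(w,x \right)} = \frac{1}{2 x}$
$O{\left(N \right)} = N^{2}$
$m = \frac{32958599}{58680}$ ($m = \frac{\left(\frac{\frac{1}{2} \frac{1}{-12}}{815} + \frac{335}{-67}\right) - -1690}{3} = \frac{\left(\frac{1}{2} \left(- \frac{1}{12}\right) \frac{1}{815} + 335 \left(- \frac{1}{67}\right)\right) + 1690}{3} = \frac{\left(\left(- \frac{1}{24}\right) \frac{1}{815} - 5\right) + 1690}{3} = \frac{\left(- \frac{1}{19560} - 5\right) + 1690}{3} = \frac{- \frac{97801}{19560} + 1690}{3} = \frac{1}{3} \cdot \frac{32958599}{19560} = \frac{32958599}{58680} \approx 561.67$)
$\left(m + q\right) + O{\left(-46 \right)} = \left(\frac{32958599}{58680} + 1628\right) + \left(-46\right)^{2} = \frac{128489639}{58680} + 2116 = \frac{252656519}{58680}$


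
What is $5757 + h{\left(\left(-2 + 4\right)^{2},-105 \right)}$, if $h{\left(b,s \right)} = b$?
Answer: $5761$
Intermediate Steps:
$5757 + h{\left(\left(-2 + 4\right)^{2},-105 \right)} = 5757 + \left(-2 + 4\right)^{2} = 5757 + 2^{2} = 5757 + 4 = 5761$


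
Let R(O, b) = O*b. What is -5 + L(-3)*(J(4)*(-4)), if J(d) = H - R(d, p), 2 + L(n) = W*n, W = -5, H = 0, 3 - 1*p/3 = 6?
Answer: -1877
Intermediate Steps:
p = -9 (p = 9 - 3*6 = 9 - 18 = -9)
L(n) = -2 - 5*n
J(d) = 9*d (J(d) = 0 - d*(-9) = 0 - (-9)*d = 0 + 9*d = 9*d)
-5 + L(-3)*(J(4)*(-4)) = -5 + (-2 - 5*(-3))*((9*4)*(-4)) = -5 + (-2 + 15)*(36*(-4)) = -5 + 13*(-144) = -5 - 1872 = -1877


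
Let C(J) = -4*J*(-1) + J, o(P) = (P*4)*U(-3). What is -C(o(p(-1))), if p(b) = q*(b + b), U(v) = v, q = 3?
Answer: -360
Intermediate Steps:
p(b) = 6*b (p(b) = 3*(b + b) = 3*(2*b) = 6*b)
o(P) = -12*P (o(P) = (P*4)*(-3) = (4*P)*(-3) = -12*P)
C(J) = 5*J (C(J) = 4*J + J = 5*J)
-C(o(p(-1))) = -5*(-72*(-1)) = -5*(-12*(-6)) = -5*72 = -1*360 = -360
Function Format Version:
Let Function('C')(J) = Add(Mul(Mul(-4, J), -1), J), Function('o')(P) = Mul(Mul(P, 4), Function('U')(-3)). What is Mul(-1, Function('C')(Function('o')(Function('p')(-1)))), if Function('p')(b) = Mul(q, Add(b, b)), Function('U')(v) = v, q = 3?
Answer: -360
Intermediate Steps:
Function('p')(b) = Mul(6, b) (Function('p')(b) = Mul(3, Add(b, b)) = Mul(3, Mul(2, b)) = Mul(6, b))
Function('o')(P) = Mul(-12, P) (Function('o')(P) = Mul(Mul(P, 4), -3) = Mul(Mul(4, P), -3) = Mul(-12, P))
Function('C')(J) = Mul(5, J) (Function('C')(J) = Add(Mul(4, J), J) = Mul(5, J))
Mul(-1, Function('C')(Function('o')(Function('p')(-1)))) = Mul(-1, Mul(5, Mul(-12, Mul(6, -1)))) = Mul(-1, Mul(5, Mul(-12, -6))) = Mul(-1, Mul(5, 72)) = Mul(-1, 360) = -360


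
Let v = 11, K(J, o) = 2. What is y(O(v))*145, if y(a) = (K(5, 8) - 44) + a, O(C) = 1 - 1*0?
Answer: -5945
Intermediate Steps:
O(C) = 1 (O(C) = 1 + 0 = 1)
y(a) = -42 + a (y(a) = (2 - 44) + a = -42 + a)
y(O(v))*145 = (-42 + 1)*145 = -41*145 = -5945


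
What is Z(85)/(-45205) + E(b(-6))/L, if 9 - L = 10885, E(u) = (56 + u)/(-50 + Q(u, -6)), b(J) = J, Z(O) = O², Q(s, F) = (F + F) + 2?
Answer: -94249715/589979496 ≈ -0.15975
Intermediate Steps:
Q(s, F) = 2 + 2*F (Q(s, F) = 2*F + 2 = 2 + 2*F)
E(u) = -14/15 - u/60 (E(u) = (56 + u)/(-50 + (2 + 2*(-6))) = (56 + u)/(-50 + (2 - 12)) = (56 + u)/(-50 - 10) = (56 + u)/(-60) = (56 + u)*(-1/60) = -14/15 - u/60)
L = -10876 (L = 9 - 1*10885 = 9 - 10885 = -10876)
Z(85)/(-45205) + E(b(-6))/L = 85²/(-45205) + (-14/15 - 1/60*(-6))/(-10876) = 7225*(-1/45205) + (-14/15 + ⅒)*(-1/10876) = -1445/9041 - ⅚*(-1/10876) = -1445/9041 + 5/65256 = -94249715/589979496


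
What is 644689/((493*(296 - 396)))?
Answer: -644689/49300 ≈ -13.077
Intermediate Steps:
644689/((493*(296 - 396))) = 644689/((493*(-100))) = 644689/(-49300) = 644689*(-1/49300) = -644689/49300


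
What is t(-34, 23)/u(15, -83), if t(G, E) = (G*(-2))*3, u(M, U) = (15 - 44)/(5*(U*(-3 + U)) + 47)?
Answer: -7290348/29 ≈ -2.5139e+5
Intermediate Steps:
u(M, U) = -29/(47 + 5*U*(-3 + U)) (u(M, U) = -29/(5*U*(-3 + U) + 47) = -29/(47 + 5*U*(-3 + U)))
t(G, E) = -6*G (t(G, E) = -2*G*3 = -6*G)
t(-34, 23)/u(15, -83) = (-6*(-34))/((-29/(47 - 15*(-83) + 5*(-83)**2))) = 204/((-29/(47 + 1245 + 5*6889))) = 204/((-29/(47 + 1245 + 34445))) = 204/((-29/35737)) = 204/((-29*1/35737)) = 204/(-29/35737) = 204*(-35737/29) = -7290348/29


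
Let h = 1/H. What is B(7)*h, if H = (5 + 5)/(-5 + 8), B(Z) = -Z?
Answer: -21/10 ≈ -2.1000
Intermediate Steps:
H = 10/3 ≈ 3.3333
h = 3/10 (h = 1/(10/3) = 3/10 ≈ 0.30000)
B(7)*h = -1*7*(3/10) = -7*3/10 = -21/10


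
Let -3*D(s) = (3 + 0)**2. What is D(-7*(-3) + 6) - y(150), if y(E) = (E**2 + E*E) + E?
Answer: -45153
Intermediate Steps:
D(s) = -3 (D(s) = -(3 + 0)**2/3 = -1/3*3**2 = -1/3*9 = -3)
y(E) = E + 2*E**2 (y(E) = (E**2 + E**2) + E = 2*E**2 + E = E + 2*E**2)
D(-7*(-3) + 6) - y(150) = -3 - 150*(1 + 2*150) = -3 - 150*(1 + 300) = -3 - 150*301 = -3 - 1*45150 = -3 - 45150 = -45153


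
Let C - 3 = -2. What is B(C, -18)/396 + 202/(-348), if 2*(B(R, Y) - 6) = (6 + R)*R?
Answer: -12781/22968 ≈ -0.55647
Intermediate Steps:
C = 1 (C = 3 - 2 = 1)
B(R, Y) = 6 + R*(6 + R)/2 (B(R, Y) = 6 + ((6 + R)*R)/2 = 6 + (R*(6 + R))/2 = 6 + R*(6 + R)/2)
B(C, -18)/396 + 202/(-348) = (6 + (1/2)*1**2 + 3*1)/396 + 202/(-348) = (6 + (1/2)*1 + 3)*(1/396) + 202*(-1/348) = (6 + 1/2 + 3)*(1/396) - 101/174 = (19/2)*(1/396) - 101/174 = 19/792 - 101/174 = -12781/22968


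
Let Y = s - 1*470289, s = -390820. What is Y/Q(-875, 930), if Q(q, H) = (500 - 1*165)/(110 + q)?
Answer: 131749677/67 ≈ 1.9664e+6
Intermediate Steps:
Q(q, H) = 335/(110 + q) (Q(q, H) = (500 - 165)/(110 + q) = 335/(110 + q))
Y = -861109 (Y = -390820 - 1*470289 = -390820 - 470289 = -861109)
Y/Q(-875, 930) = -861109/(335/(110 - 875)) = -861109/(335/(-765)) = -861109/(335*(-1/765)) = -861109/(-67/153) = -861109*(-153/67) = 131749677/67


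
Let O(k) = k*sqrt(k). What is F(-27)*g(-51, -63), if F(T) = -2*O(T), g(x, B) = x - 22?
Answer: -11826*I*sqrt(3) ≈ -20483.0*I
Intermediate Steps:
O(k) = k**(3/2)
g(x, B) = -22 + x
F(T) = -2*T**(3/2)
F(-27)*g(-51, -63) = (-(-162)*I*sqrt(3))*(-22 - 51) = -(-162)*I*sqrt(3)*(-73) = (162*I*sqrt(3))*(-73) = -11826*I*sqrt(3)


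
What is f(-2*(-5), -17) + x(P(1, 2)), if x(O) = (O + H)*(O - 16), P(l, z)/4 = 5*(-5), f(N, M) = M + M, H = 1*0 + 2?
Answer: 11334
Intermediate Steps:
H = 2 (H = 0 + 2 = 2)
f(N, M) = 2*M
P(l, z) = -100 (P(l, z) = 4*(5*(-5)) = 4*(-25) = -100)
x(O) = (-16 + O)*(2 + O) (x(O) = (O + 2)*(O - 16) = (2 + O)*(-16 + O) = (-16 + O)*(2 + O))
f(-2*(-5), -17) + x(P(1, 2)) = 2*(-17) + (-32 + (-100)² - 14*(-100)) = -34 + (-32 + 10000 + 1400) = -34 + 11368 = 11334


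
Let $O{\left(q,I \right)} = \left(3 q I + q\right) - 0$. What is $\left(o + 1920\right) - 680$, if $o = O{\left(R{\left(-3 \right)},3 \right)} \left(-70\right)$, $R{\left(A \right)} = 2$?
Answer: $-160$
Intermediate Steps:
$O{\left(q,I \right)} = q + 3 I q$ ($O{\left(q,I \right)} = \left(3 I q + q\right) + 0 = \left(q + 3 I q\right) + 0 = q + 3 I q$)
$o = -1400$ ($o = 2 \left(1 + 3 \cdot 3\right) \left(-70\right) = 2 \left(1 + 9\right) \left(-70\right) = 2 \cdot 10 \left(-70\right) = 20 \left(-70\right) = -1400$)
$\left(o + 1920\right) - 680 = \left(-1400 + 1920\right) - 680 = 520 - 680 = -160$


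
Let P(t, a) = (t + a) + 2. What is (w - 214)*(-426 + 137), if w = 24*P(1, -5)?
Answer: 75718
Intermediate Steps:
P(t, a) = 2 + a + t (P(t, a) = (a + t) + 2 = 2 + a + t)
w = -48 (w = 24*(2 - 5 + 1) = 24*(-2) = -48)
(w - 214)*(-426 + 137) = (-48 - 214)*(-426 + 137) = -262*(-289) = 75718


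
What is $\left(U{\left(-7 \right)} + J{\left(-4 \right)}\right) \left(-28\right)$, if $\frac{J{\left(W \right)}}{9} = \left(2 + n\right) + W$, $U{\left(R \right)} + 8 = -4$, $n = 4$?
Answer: $-168$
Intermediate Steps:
$U{\left(R \right)} = -12$ ($U{\left(R \right)} = -8 - 4 = -12$)
$J{\left(W \right)} = 54 + 9 W$ ($J{\left(W \right)} = 9 \left(\left(2 + 4\right) + W\right) = 9 \left(6 + W\right) = 54 + 9 W$)
$\left(U{\left(-7 \right)} + J{\left(-4 \right)}\right) \left(-28\right) = \left(-12 + \left(54 + 9 \left(-4\right)\right)\right) \left(-28\right) = \left(-12 + \left(54 - 36\right)\right) \left(-28\right) = \left(-12 + 18\right) \left(-28\right) = 6 \left(-28\right) = -168$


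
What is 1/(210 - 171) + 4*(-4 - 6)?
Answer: -1559/39 ≈ -39.974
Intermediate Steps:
1/(210 - 171) + 4*(-4 - 6) = 1/39 + 4*(-10) = 1/39 - 40 = -1559/39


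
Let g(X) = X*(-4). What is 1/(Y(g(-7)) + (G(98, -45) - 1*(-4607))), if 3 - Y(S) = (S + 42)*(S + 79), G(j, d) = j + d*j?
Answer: -1/7192 ≈ -0.00013904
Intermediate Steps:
g(X) = -4*X
Y(S) = 3 - (42 + S)*(79 + S) (Y(S) = 3 - (S + 42)*(S + 79) = 3 - (42 + S)*(79 + S))
1/(Y(g(-7)) + (G(98, -45) - 1*(-4607))) = 1/((-3315 - (-4*(-7))² - (-484)*(-7)) + (98*(1 - 45) - 1*(-4607))) = 1/((-3315 - 1*28² - 121*28) + (98*(-44) + 4607)) = 1/((-3315 - 1*784 - 3388) + (-4312 + 4607)) = 1/((-3315 - 784 - 3388) + 295) = 1/(-7487 + 295) = 1/(-7192) = -1/7192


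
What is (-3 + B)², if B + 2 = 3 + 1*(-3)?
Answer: 25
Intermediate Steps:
B = -2 (B = -2 + (3 + 1*(-3)) = -2 + (3 - 3) = -2 + 0 = -2)
(-3 + B)² = (-3 - 2)² = (-5)² = 25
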